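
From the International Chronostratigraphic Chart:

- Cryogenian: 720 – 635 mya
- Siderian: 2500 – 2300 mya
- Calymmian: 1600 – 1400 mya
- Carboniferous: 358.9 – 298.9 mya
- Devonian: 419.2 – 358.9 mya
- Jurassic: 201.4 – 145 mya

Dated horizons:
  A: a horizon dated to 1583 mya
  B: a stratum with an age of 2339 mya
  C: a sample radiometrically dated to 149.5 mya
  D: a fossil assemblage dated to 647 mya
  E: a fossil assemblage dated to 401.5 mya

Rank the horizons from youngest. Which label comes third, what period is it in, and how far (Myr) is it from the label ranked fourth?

Sorted youngest-first by Ma: C (149.5), E (401.5), D (647), A (1583), B (2339).
The third youngest is D at 647 Ma, which lies in 720–635 Ma: the Cryogenian.
The fourth youngest is A at 1583 Ma; separation = |647 − 1583| = 936 Myr.

D, in the Cryogenian; 936 million years to A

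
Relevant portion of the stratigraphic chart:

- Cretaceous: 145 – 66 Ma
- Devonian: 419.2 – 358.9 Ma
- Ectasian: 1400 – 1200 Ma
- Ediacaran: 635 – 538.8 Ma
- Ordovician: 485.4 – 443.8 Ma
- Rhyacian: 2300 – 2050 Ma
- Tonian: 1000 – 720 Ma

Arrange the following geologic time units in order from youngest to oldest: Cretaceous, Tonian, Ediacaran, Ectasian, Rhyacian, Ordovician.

Sorting by start age (ascending Ma, since larger Ma = older): Cretaceous start 145, Ordovician start 485.4, Ediacaran start 635, Tonian start 1000, Ectasian start 1400, Rhyacian start 2300.

Cretaceous, Ordovician, Ediacaran, Tonian, Ectasian, Rhyacian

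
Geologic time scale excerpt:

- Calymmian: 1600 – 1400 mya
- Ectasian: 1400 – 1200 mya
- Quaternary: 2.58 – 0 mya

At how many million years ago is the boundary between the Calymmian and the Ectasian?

The Calymmian ends and the Ectasian begins at 1400 mya.

1400 mya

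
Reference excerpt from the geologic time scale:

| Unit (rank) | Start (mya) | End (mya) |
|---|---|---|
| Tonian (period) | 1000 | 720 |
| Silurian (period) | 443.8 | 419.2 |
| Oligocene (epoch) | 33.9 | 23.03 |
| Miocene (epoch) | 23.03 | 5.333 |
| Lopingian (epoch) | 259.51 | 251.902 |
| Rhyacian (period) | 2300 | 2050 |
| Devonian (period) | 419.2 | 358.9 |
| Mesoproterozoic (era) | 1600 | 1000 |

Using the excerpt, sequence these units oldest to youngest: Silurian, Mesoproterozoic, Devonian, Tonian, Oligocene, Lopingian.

The oldest of these is Mesoproterozoic (starts 1600 Ma) and the youngest is Oligocene (ends 23.03 Ma).
In between, by decreasing start age: Tonian (1000), Silurian (443.8), Devonian (419.2), Lopingian (259.51).

Mesoproterozoic, Tonian, Silurian, Devonian, Lopingian, Oligocene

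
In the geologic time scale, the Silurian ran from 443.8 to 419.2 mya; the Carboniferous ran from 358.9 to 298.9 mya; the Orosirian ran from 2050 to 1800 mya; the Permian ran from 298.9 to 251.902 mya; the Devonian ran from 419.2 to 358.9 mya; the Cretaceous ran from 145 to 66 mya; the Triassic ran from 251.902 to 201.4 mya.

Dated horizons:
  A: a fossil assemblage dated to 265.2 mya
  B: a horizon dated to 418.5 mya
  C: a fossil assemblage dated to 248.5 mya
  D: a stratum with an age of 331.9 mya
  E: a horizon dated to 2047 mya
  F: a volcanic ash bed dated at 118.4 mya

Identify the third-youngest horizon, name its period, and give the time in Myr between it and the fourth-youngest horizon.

Sorted youngest-first by Ma: F (118.4), C (248.5), A (265.2), D (331.9), B (418.5), E (2047).
The third youngest is A at 265.2 Ma, which lies in 298.9–251.902 Ma: the Permian.
The fourth youngest is D at 331.9 Ma; separation = |265.2 − 331.9| = 66.7 Myr.

A, in the Permian; 66.7 million years to D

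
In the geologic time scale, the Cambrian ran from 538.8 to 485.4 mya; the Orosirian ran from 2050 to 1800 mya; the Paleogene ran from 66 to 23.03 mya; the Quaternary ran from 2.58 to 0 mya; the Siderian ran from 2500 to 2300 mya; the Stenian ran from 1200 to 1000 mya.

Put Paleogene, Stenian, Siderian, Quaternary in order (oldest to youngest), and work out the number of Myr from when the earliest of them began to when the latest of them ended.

Siderian, Stenian, Paleogene, Quaternary; total span 2500 Myr

From the excerpt: Paleogene 66–23.03; Stenian 1200–1000; Siderian 2500–2300; Quaternary 2.58–0 (Ma).
Larger Ma is earlier, so the oldest is Siderian and the youngest is Quaternary; oldest to youngest: Siderian, Stenian, Paleogene, Quaternary.
Oldest start 2500 minus youngest end 0 gives 2500 Myr overall.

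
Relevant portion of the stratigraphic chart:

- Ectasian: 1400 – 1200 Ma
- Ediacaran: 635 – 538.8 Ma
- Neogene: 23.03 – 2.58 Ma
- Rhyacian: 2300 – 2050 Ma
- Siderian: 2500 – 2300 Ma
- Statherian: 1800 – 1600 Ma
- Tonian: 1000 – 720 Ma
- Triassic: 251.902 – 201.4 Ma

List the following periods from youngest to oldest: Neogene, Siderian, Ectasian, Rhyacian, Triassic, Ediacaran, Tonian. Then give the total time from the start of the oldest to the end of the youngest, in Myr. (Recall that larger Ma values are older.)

Neogene, Triassic, Ediacaran, Tonian, Ectasian, Rhyacian, Siderian; total span 2497.42 Myr

From the excerpt: Neogene 23.03–2.58; Siderian 2500–2300; Ectasian 1400–1200; Rhyacian 2300–2050; Triassic 251.902–201.4; Ediacaran 635–538.8; Tonian 1000–720 (Ma).
Larger Ma is earlier, so the oldest is Siderian and the youngest is Neogene; youngest to oldest: Neogene, Triassic, Ediacaran, Tonian, Ectasian, Rhyacian, Siderian.
Oldest start 2500 minus youngest end 2.58 gives 2497.42 Myr overall.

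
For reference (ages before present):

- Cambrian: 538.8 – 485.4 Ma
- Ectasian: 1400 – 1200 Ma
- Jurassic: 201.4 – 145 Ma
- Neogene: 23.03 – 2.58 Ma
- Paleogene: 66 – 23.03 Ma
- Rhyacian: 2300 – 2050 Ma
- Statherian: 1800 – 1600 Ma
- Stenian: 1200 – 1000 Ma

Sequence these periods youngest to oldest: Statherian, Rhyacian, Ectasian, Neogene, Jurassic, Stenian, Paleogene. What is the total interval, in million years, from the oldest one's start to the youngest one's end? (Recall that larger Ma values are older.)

Neogene → Paleogene → Jurassic → Stenian → Ectasian → Statherian → Rhyacian; total span 2297.42 Myr

Start ages (Ma): Rhyacian 2300, Statherian 1800, Ectasian 1400, Stenian 1200, Jurassic 201.4, Paleogene 66, Neogene 23.03.
Ordered youngest to oldest: Neogene, Paleogene, Jurassic, Stenian, Ectasian, Statherian, Rhyacian.
Span = 2300 − 2.58 = 2297.42 Myr.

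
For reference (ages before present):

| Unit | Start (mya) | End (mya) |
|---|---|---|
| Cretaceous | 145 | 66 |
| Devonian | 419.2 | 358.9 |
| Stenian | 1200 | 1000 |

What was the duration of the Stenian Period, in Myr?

200 million years

1200 − 1000 = 200 million years.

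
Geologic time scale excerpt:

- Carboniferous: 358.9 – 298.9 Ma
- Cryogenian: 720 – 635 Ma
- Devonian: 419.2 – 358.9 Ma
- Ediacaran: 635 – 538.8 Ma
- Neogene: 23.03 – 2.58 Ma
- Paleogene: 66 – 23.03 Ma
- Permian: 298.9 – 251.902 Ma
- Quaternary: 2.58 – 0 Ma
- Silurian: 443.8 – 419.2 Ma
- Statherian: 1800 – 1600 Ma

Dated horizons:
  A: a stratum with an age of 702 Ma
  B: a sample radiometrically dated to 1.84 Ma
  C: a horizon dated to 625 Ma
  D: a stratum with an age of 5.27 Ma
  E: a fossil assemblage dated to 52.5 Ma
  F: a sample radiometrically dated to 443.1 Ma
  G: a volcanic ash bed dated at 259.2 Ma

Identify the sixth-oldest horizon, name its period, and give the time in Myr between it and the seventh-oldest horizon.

D, in the Neogene; 3.43 million years to B

Larger Ma means older, so oldest first: A 702 > C 625 > F 443.1 > G 259.2 > E 52.5 > D 5.27 > B 1.84.
Counting 6 along gives D (5.27 Ma); the excerpt puts that inside the Neogene, 23.03–2.58 Ma.
Next in line is B (1.84 Ma), and 5.27 − 1.84 = 3.43 Myr.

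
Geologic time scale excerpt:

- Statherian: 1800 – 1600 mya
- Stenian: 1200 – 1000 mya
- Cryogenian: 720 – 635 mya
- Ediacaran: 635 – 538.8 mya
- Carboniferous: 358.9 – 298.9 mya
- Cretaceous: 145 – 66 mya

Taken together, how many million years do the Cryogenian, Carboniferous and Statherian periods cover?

345 million years

Duration is start − end for each: (720 − 635) + (358.9 − 298.9) + (1800 − 1600).
That is 85 + 60 + 200, which totals 345 million years.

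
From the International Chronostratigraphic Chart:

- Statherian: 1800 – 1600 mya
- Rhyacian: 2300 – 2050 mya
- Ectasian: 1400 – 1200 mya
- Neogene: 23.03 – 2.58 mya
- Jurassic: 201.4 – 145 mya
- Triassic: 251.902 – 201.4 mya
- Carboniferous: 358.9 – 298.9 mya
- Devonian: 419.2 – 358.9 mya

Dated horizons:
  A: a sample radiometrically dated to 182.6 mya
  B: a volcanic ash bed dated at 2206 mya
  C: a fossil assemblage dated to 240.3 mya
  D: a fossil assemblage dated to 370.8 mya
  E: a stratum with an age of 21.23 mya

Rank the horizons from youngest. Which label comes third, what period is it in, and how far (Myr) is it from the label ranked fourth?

C, in the Triassic; 130.5 million years to D

Sorted youngest-first by Ma: E (21.23), A (182.6), C (240.3), D (370.8), B (2206).
The third youngest is C at 240.3 Ma, which lies in 251.902–201.4 Ma: the Triassic.
The fourth youngest is D at 370.8 Ma; separation = |240.3 − 370.8| = 130.5 Myr.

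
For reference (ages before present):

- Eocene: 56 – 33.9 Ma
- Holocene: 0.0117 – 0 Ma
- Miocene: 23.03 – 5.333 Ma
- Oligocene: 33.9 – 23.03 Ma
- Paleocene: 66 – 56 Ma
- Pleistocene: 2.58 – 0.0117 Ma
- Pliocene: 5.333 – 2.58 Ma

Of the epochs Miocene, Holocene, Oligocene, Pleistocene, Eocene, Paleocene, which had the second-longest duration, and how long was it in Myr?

Durations: Miocene 17.697; Holocene 0.0117; Oligocene 10.87; Pleistocene 2.5683; Eocene 22.1; Paleocene 10 Myr.
Sorted longest-first: Eocene (22.1), Miocene (17.697), Oligocene (10.87), Paleocene (10), Pleistocene (2.5683), Holocene (0.0117).
The second longest is Miocene at 17.697 Myr.

Miocene, 17.697 million years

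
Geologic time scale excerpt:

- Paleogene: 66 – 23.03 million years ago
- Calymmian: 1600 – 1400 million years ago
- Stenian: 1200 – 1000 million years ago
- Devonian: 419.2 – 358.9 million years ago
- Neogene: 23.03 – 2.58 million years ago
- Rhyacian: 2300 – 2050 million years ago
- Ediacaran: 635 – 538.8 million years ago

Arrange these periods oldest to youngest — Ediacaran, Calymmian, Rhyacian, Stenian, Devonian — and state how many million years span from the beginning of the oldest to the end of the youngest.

From the excerpt: Ediacaran 635–538.8; Calymmian 1600–1400; Rhyacian 2300–2050; Stenian 1200–1000; Devonian 419.2–358.9 (Ma).
Larger Ma is earlier, so the oldest is Rhyacian and the youngest is Devonian; oldest to youngest: Rhyacian, Calymmian, Stenian, Ediacaran, Devonian.
Oldest start 2300 minus youngest end 358.9 gives 1941.1 Myr overall.

Rhyacian, Calymmian, Stenian, Ediacaran, Devonian; total span 1941.1 Myr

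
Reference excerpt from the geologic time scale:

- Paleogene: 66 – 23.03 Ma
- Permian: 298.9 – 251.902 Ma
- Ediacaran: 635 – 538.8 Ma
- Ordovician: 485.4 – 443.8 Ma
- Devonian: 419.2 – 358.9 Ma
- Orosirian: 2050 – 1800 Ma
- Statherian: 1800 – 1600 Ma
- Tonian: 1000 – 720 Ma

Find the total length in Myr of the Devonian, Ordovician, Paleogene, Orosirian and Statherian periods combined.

594.87 million years

Duration is start − end for each: (419.2 − 358.9) + (485.4 − 443.8) + (66 − 23.03) + (2050 − 1800) + (1800 − 1600).
That is 60.3 + 41.6 + 42.97 + 250 + 200, which totals 594.87 million years.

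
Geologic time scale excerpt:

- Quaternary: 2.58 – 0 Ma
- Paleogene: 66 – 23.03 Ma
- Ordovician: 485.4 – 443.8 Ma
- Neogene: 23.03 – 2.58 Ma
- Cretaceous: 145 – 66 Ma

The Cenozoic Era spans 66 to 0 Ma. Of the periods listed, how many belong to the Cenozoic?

Periods inside 66–0 Ma: Paleogene, Neogene, Quaternary — 3 in total.

3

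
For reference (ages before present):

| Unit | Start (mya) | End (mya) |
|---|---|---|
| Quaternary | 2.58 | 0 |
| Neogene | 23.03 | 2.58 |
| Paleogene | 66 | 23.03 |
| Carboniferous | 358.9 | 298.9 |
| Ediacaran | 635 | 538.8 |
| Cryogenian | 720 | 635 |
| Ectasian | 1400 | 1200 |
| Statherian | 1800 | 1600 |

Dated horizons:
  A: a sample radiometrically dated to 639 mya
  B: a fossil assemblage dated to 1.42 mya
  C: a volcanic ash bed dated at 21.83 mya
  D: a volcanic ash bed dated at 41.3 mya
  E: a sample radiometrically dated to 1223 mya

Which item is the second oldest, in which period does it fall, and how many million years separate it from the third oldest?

A, in the Cryogenian; 597.7 million years to D

Sorted oldest-first by Ma: E (1223), A (639), D (41.3), C (21.83), B (1.42).
The second oldest is A at 639 Ma, which lies in 720–635 Ma: the Cryogenian.
The third oldest is D at 41.3 Ma; separation = |639 − 41.3| = 597.7 Myr.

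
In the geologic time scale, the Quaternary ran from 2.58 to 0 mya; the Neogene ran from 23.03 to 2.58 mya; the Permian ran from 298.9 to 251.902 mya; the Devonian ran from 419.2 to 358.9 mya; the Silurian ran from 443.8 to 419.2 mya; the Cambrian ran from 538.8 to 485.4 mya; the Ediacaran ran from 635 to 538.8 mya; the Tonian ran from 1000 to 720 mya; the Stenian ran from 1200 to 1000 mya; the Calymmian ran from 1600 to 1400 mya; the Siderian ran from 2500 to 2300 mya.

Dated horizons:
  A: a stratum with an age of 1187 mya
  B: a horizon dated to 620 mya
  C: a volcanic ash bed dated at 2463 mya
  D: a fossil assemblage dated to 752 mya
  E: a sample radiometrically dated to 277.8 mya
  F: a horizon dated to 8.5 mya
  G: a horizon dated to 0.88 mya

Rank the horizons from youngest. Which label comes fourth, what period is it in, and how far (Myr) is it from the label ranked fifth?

Sorted youngest-first by Ma: G (0.88), F (8.5), E (277.8), B (620), D (752), A (1187), C (2463).
The fourth youngest is B at 620 Ma, which lies in 635–538.8 Ma: the Ediacaran.
The fifth youngest is D at 752 Ma; separation = |620 − 752| = 132 Myr.

B, in the Ediacaran; 132 million years to D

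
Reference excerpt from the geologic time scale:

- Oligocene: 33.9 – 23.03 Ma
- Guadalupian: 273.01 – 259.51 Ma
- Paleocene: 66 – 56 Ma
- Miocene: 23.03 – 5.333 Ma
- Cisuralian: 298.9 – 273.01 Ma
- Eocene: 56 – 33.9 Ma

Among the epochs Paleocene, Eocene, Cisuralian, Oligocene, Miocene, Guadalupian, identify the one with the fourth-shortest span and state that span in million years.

Durations: Paleocene 10; Eocene 22.1; Cisuralian 25.89; Oligocene 10.87; Miocene 17.697; Guadalupian 13.5 Myr.
Sorted shortest-first: Paleocene (10), Oligocene (10.87), Guadalupian (13.5), Miocene (17.697), Eocene (22.1), Cisuralian (25.89).
The fourth shortest is Miocene at 17.697 Myr.

Miocene, 17.697 million years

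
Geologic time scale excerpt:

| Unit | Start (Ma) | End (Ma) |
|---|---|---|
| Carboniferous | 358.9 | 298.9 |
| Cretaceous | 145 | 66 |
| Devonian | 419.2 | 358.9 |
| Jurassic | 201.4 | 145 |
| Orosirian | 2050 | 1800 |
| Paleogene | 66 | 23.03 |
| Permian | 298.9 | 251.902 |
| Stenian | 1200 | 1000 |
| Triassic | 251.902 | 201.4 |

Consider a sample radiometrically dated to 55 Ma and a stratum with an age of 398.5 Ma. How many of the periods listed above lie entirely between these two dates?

5

398.5 Ma sits inside the Devonian (419.2–358.9) and 55 Ma inside the Paleogene (66–23.03); neither of those is wholly between the two dates.
The listed periods lying completely between them are Carboniferous, Permian, Triassic, Jurassic, Cretaceous — 5 in all.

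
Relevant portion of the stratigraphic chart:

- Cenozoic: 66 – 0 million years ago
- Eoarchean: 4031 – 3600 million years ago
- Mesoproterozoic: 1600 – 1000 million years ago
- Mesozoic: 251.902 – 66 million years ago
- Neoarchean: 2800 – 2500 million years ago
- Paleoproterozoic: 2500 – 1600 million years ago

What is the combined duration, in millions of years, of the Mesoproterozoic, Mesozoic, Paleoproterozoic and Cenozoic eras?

Each duration: Mesoproterozoic = 600; Mesozoic = 185.902; Paleoproterozoic = 900; Cenozoic = 66.
Sum: 600 + 185.902 + 900 + 66 = 1751.902 Myr.

1751.902 million years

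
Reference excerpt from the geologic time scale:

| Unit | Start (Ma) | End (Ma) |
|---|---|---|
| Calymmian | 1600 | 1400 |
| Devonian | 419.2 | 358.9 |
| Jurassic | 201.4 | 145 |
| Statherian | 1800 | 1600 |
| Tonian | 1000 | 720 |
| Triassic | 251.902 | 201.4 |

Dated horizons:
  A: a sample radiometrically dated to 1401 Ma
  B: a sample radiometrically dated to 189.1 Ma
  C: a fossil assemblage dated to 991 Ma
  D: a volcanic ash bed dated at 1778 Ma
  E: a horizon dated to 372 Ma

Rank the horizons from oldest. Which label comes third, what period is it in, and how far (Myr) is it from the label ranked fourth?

Sorted oldest-first by Ma: D (1778), A (1401), C (991), E (372), B (189.1).
The third oldest is C at 991 Ma, which lies in 1000–720 Ma: the Tonian.
The fourth oldest is E at 372 Ma; separation = |991 − 372| = 619 Myr.

C, in the Tonian; 619 million years to E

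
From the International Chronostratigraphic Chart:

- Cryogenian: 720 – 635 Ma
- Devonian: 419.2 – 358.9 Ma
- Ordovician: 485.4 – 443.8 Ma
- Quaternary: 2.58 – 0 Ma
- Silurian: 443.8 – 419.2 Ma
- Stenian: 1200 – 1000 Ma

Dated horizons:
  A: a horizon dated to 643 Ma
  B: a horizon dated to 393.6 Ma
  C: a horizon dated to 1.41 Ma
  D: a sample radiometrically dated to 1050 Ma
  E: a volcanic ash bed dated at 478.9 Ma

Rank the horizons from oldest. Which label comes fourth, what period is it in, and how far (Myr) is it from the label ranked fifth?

B, in the Devonian; 392.19 million years to C

Larger Ma means older, so oldest first: D 1050 > A 643 > E 478.9 > B 393.6 > C 1.41.
Counting 4 along gives B (393.6 Ma); the excerpt puts that inside the Devonian, 419.2–358.9 Ma.
Next in line is C (1.41 Ma), and 393.6 − 1.41 = 392.19 Myr.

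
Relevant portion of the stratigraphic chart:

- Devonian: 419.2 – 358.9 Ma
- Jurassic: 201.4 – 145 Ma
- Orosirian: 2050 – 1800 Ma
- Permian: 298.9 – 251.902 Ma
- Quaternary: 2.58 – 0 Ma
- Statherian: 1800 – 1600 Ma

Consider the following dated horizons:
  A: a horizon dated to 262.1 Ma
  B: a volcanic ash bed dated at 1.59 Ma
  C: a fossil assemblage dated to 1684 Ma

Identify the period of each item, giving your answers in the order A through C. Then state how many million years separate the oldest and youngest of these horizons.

A — Permian; B — Quaternary; C — Statherian; span 1682.41 million years

Match each age against the start–end ranges in the excerpt: A = 262.1 Ma → Permian (298.9–251.902); B = 1.59 Ma → Quaternary (2.58–0); C = 1684 Ma → Statherian (1800–1600).
The largest age is 1684 Ma and the smallest is 1.59 Ma; their difference is 1682.41 Myr.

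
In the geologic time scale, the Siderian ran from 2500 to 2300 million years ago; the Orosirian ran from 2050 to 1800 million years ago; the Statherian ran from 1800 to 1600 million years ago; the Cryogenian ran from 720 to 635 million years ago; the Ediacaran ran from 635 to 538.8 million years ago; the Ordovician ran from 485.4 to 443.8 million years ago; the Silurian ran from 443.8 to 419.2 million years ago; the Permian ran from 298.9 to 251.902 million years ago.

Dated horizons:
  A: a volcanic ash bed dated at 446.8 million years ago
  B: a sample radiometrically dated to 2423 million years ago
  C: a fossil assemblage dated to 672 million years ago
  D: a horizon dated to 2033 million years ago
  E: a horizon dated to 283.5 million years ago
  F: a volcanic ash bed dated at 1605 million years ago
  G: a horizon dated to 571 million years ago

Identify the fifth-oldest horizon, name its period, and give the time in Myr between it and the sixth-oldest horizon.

Larger Ma means older, so oldest first: B 2423 > D 2033 > F 1605 > C 672 > G 571 > A 446.8 > E 283.5.
Counting 5 along gives G (571 Ma); the excerpt puts that inside the Ediacaran, 635–538.8 Ma.
Next in line is A (446.8 Ma), and 571 − 446.8 = 124.2 Myr.

G, in the Ediacaran; 124.2 million years to A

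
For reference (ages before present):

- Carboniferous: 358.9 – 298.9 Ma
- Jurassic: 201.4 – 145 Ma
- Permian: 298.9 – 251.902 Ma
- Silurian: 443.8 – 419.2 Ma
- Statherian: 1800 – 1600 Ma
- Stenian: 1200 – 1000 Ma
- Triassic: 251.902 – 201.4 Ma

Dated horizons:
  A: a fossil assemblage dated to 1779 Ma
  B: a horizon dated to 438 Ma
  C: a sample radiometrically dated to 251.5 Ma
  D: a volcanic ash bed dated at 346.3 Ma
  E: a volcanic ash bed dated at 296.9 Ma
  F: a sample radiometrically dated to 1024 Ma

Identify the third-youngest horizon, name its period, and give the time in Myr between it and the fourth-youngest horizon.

D, in the Carboniferous; 91.7 million years to B

Smaller Ma means younger, so youngest first: C 251.5 < E 296.9 < D 346.3 < B 438 < F 1024 < A 1779.
Counting 3 along gives D (346.3 Ma); the excerpt puts that inside the Carboniferous, 358.9–298.9 Ma.
Next in line is B (438 Ma), and 438 − 346.3 = 91.7 Myr.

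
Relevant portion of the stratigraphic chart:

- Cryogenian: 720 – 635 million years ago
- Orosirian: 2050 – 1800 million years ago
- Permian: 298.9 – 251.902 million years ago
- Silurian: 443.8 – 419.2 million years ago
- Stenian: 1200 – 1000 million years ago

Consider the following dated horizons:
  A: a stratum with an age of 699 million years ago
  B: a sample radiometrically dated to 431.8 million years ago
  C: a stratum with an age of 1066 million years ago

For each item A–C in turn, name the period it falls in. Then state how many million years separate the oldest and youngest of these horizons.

A: 699 Ma lies in 720–635 Ma, so Cryogenian.
B: 431.8 Ma lies in 443.8–419.2 Ma, so Silurian.
C: 1066 Ma lies in 1200–1000 Ma, so Stenian.
Oldest = 1066 Ma, youngest = 431.8 Ma → span 634.2 Myr.

A — Cryogenian; B — Silurian; C — Stenian; span 634.2 million years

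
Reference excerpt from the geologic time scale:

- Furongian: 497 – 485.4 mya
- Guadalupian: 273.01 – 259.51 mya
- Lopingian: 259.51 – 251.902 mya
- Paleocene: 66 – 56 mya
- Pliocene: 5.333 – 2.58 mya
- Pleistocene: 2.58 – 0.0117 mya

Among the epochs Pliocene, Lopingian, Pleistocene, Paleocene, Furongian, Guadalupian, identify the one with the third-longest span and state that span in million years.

Paleocene, 10 million years

Start − end for each: Pliocene 5.333 − 2.58 = 2.753; Lopingian 259.51 − 251.902 = 7.608; Pleistocene 2.58 − 0.0117 = 2.5683; Paleocene 66 − 56 = 10; Furongian 497 − 485.4 = 11.6; Guadalupian 273.01 − 259.51 = 13.5.
Ranking these from longest: Guadalupian > Furongian > Paleocene > Lopingian > Pliocene > Pleistocene.
Position 3 in that ranking is Paleocene, which lasted 10 Myr.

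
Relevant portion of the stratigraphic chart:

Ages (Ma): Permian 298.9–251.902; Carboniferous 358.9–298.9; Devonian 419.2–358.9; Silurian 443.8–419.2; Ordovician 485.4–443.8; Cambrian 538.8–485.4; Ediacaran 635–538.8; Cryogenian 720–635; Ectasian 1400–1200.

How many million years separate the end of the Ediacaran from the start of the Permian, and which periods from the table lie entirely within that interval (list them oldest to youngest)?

The Ediacaran closes at 538.8 Ma and the Permian opens at 298.9 Ma, so the interval is 538.8 − 298.9 = 239.9 Myr.
A period fits inside if it starts at or after 538.8 Ma and ends at or before 298.9 Ma; oldest first that gives Cambrian, Ordovician, Silurian, Devonian, Carboniferous.

239.9 million years; Cambrian, Ordovician, Silurian, Devonian, Carboniferous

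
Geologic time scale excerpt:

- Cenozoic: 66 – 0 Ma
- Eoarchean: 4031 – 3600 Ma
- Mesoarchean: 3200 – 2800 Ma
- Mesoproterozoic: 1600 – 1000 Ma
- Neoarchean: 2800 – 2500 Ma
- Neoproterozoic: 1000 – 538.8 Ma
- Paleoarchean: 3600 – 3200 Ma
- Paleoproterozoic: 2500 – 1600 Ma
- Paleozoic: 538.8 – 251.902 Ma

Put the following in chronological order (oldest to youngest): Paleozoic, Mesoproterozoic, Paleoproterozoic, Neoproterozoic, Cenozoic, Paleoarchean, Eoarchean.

Read off each span (Ma): Paleozoic 538.8–251.902; Mesoproterozoic 1600–1000; Paleoproterozoic 2500–1600; Neoproterozoic 1000–538.8; Cenozoic 66–0; Paleoarchean 3600–3200; Eoarchean 4031–3600.
Larger Ma is older, so oldest→youngest is Eoarchean, Paleoarchean, Paleoproterozoic, Mesoproterozoic, Neoproterozoic, Paleozoic, Cenozoic.

Eoarchean → Paleoarchean → Paleoproterozoic → Mesoproterozoic → Neoproterozoic → Paleozoic → Cenozoic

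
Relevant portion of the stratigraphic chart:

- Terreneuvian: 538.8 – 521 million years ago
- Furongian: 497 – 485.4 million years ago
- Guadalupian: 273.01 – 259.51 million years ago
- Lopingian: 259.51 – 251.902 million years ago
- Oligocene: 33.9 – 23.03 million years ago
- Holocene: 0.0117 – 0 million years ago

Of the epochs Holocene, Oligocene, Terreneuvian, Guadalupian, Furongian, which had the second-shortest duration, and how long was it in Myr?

Start − end for each: Holocene 0.0117 − 0 = 0.0117; Oligocene 33.9 − 23.03 = 10.87; Terreneuvian 538.8 − 521 = 17.8; Guadalupian 273.01 − 259.51 = 13.5; Furongian 497 − 485.4 = 11.6.
Ranking these from shortest: Holocene < Oligocene < Furongian < Guadalupian < Terreneuvian.
Position 2 in that ranking is Oligocene, which lasted 10.87 Myr.

Oligocene, 10.87 million years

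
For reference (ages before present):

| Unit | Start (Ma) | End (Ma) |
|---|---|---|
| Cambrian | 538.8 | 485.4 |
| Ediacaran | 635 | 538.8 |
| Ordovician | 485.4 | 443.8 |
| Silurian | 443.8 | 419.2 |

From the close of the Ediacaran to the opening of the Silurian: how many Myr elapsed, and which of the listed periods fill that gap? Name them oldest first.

The Ediacaran closes at 538.8 Ma and the Silurian opens at 443.8 Ma, so the interval is 538.8 − 443.8 = 95 Myr.
A period fits inside if it starts at or after 538.8 Ma and ends at or before 443.8 Ma; oldest first that gives Cambrian, Ordovician.

95 million years; Cambrian, Ordovician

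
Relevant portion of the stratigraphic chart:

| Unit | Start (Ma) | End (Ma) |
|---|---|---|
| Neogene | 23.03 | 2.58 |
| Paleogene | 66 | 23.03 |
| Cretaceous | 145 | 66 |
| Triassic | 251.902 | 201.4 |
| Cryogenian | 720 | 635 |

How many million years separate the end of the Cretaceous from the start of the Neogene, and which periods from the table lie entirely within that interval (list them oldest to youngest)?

The Cretaceous closes at 66 Ma and the Neogene opens at 23.03 Ma, so the interval is 66 − 23.03 = 42.97 Myr.
A period fits inside if it starts at or after 66 Ma and ends at or before 23.03 Ma; oldest first that gives Paleogene.

42.97 million years; Paleogene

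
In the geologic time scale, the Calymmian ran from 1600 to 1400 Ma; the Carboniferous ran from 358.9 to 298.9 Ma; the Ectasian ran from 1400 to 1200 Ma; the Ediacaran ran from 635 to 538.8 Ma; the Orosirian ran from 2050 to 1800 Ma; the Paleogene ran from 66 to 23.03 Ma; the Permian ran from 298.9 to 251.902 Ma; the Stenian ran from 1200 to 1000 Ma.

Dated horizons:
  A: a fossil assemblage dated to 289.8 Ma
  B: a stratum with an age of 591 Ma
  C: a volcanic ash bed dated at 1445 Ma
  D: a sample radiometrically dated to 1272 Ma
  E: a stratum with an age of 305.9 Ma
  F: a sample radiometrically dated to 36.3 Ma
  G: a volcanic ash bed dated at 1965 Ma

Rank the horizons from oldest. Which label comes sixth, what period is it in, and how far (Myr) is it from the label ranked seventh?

Sorted oldest-first by Ma: G (1965), C (1445), D (1272), B (591), E (305.9), A (289.8), F (36.3).
The sixth oldest is A at 289.8 Ma, which lies in 298.9–251.902 Ma: the Permian.
The seventh oldest is F at 36.3 Ma; separation = |289.8 − 36.3| = 253.5 Myr.

A, in the Permian; 253.5 million years to F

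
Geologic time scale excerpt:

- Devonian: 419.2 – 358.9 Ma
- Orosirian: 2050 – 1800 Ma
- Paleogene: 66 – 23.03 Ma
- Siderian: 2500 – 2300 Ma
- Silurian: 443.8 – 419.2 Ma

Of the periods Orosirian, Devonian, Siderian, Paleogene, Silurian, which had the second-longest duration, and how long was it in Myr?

Start − end for each: Orosirian 2050 − 1800 = 250; Devonian 419.2 − 358.9 = 60.3; Siderian 2500 − 2300 = 200; Paleogene 66 − 23.03 = 42.97; Silurian 443.8 − 419.2 = 24.6.
Ranking these from longest: Orosirian > Siderian > Devonian > Paleogene > Silurian.
Position 2 in that ranking is Siderian, which lasted 200 Myr.

Siderian, 200 million years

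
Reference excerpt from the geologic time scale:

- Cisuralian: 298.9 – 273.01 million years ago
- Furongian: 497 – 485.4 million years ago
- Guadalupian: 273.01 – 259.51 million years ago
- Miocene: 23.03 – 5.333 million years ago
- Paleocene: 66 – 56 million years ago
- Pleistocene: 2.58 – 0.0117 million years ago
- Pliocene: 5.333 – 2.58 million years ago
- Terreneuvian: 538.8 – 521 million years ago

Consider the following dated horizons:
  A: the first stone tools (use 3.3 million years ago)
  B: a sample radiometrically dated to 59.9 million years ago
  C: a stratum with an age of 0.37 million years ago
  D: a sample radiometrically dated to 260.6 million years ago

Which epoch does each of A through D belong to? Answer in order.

Match each age against the start–end ranges in the excerpt: A = 3.3 Ma → Pliocene (5.333–2.58); B = 59.9 Ma → Paleocene (66–56); C = 0.37 Ma → Pleistocene (2.58–0.0117); D = 260.6 Ma → Guadalupian (273.01–259.51).

A — Pliocene; B — Paleocene; C — Pleistocene; D — Guadalupian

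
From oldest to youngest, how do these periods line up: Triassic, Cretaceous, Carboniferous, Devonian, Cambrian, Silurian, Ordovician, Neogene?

Era membership (oldest first within each) — Paleozoic: Cambrian, Ordovician, Silurian, Devonian, Carboniferous; Mesozoic: Triassic, Cretaceous; Cenozoic: Neogene. Paleozoic precedes Mesozoic, which precedes Cenozoic. Concatenating the groups in that era order gives oldest to youngest directly.

Cambrian → Ordovician → Silurian → Devonian → Carboniferous → Triassic → Cretaceous → Neogene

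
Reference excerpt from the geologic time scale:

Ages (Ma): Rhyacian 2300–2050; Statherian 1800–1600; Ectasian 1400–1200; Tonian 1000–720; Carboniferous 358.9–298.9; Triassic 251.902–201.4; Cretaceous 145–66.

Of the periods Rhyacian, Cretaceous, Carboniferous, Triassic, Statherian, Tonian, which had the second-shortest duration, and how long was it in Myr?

Carboniferous, 60 million years

Start − end for each: Rhyacian 2300 − 2050 = 250; Cretaceous 145 − 66 = 79; Carboniferous 358.9 − 298.9 = 60; Triassic 251.902 − 201.4 = 50.502; Statherian 1800 − 1600 = 200; Tonian 1000 − 720 = 280.
Ranking these from shortest: Triassic < Carboniferous < Cretaceous < Statherian < Rhyacian < Tonian.
Position 2 in that ranking is Carboniferous, which lasted 60 Myr.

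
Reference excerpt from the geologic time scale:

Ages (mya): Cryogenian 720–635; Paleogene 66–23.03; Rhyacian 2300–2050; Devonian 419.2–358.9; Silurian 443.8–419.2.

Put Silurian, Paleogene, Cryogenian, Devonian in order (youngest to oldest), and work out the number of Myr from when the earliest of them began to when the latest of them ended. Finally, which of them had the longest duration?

From the excerpt: Silurian 443.8–419.2; Paleogene 66–23.03; Cryogenian 720–635; Devonian 419.2–358.9 (Ma).
Larger Ma is earlier, so the oldest is Cryogenian and the youngest is Paleogene; youngest to oldest: Paleogene, Devonian, Silurian, Cryogenian.
Oldest start 720 minus youngest end 23.03 gives 696.97 Myr overall.
Individual lengths (start − end): Cryogenian 85; Paleogene 42.97; Silurian 24.6; Devonian 60.3. The largest is Cryogenian at 85 Myr.

Paleogene → Devonian → Silurian → Cryogenian; total span 696.97 Myr; longest is Cryogenian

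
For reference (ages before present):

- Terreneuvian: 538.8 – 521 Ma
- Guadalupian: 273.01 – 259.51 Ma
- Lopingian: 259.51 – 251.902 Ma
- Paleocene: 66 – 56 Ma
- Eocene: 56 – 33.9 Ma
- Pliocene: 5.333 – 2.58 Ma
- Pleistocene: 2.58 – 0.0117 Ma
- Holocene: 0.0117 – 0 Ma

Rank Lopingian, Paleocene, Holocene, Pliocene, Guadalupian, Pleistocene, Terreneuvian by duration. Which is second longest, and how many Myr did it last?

Durations: Lopingian 7.608; Paleocene 10; Holocene 0.0117; Pliocene 2.753; Guadalupian 13.5; Pleistocene 2.5683; Terreneuvian 17.8 Myr.
Sorted longest-first: Terreneuvian (17.8), Guadalupian (13.5), Paleocene (10), Lopingian (7.608), Pliocene (2.753), Pleistocene (2.5683), Holocene (0.0117).
The second longest is Guadalupian at 13.5 Myr.

Guadalupian, 13.5 million years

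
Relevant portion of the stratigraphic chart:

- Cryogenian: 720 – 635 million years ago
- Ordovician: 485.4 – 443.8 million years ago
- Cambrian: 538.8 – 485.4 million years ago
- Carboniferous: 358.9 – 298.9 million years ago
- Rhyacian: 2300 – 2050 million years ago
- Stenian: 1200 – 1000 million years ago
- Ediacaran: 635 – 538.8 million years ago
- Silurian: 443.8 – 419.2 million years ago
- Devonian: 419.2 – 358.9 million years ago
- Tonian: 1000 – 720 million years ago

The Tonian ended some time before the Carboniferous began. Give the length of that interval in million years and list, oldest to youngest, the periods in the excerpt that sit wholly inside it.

361.1 million years; Cryogenian, Ediacaran, Cambrian, Ordovician, Silurian, Devonian

End of Tonian = 720 Ma; start of Carboniferous = 358.9 Ma.
Gap = 720 − 358.9 = 361.1 Myr.
Periods wholly inside 720–358.9 Ma: Cryogenian (720–635), Ediacaran (635–538.8), Cambrian (538.8–485.4), Ordovician (485.4–443.8), Silurian (443.8–419.2), Devonian (419.2–358.9).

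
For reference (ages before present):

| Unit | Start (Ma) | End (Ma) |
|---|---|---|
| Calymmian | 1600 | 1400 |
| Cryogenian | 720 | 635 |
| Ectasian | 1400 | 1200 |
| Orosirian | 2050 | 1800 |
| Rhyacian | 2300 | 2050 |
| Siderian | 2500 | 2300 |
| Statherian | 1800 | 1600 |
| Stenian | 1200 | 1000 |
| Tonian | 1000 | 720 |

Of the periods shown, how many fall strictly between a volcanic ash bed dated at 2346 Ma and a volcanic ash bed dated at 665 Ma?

2346 Ma sits inside the Siderian (2500–2300) and 665 Ma inside the Cryogenian (720–635); neither of those is wholly between the two dates.
The listed periods lying completely between them are Rhyacian, Orosirian, Statherian, Calymmian, Ectasian, Stenian, Tonian — 7 in all.

7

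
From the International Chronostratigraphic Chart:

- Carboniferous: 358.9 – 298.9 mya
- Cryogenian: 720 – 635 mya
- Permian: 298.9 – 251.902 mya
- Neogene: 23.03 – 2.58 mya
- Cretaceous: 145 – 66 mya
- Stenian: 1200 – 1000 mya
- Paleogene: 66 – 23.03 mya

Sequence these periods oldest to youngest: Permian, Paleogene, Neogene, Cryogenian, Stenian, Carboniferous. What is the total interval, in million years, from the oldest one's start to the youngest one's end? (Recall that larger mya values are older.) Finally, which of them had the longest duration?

Stenian, Cryogenian, Carboniferous, Permian, Paleogene, Neogene; total span 1197.42 Myr; longest is Stenian

Start ages (Ma): Stenian 1200, Cryogenian 720, Carboniferous 358.9, Permian 298.9, Paleogene 66, Neogene 23.03.
Ordered oldest to youngest: Stenian, Cryogenian, Carboniferous, Permian, Paleogene, Neogene.
Span = 1200 − 2.58 = 1197.42 Myr.
Durations: Paleogene 42.97, Carboniferous 60, Neogene 20.45, Permian 46.998, Cryogenian 85, Stenian 200 → longest is Stenian (200 Myr).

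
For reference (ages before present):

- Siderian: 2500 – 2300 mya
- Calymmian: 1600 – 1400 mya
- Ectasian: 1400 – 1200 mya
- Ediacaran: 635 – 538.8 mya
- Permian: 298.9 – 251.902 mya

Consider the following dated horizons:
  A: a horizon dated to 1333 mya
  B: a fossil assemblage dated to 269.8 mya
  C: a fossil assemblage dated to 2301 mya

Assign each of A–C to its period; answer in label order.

A — Ectasian; B — Permian; C — Siderian

Match each age against the start–end ranges in the excerpt: A = 1333 Ma → Ectasian (1400–1200); B = 269.8 Ma → Permian (298.9–251.902); C = 2301 Ma → Siderian (2500–2300).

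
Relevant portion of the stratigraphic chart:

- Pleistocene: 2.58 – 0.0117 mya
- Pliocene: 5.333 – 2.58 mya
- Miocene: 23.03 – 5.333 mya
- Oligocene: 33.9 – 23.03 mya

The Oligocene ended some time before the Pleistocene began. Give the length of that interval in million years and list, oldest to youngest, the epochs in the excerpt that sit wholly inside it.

20.45 million years; Miocene, Pliocene

The Oligocene closes at 23.03 Ma and the Pleistocene opens at 2.58 Ma, so the interval is 23.03 − 2.58 = 20.45 Myr.
An epoch fits inside if it starts at or after 23.03 Ma and ends at or before 2.58 Ma; oldest first that gives Miocene, Pliocene.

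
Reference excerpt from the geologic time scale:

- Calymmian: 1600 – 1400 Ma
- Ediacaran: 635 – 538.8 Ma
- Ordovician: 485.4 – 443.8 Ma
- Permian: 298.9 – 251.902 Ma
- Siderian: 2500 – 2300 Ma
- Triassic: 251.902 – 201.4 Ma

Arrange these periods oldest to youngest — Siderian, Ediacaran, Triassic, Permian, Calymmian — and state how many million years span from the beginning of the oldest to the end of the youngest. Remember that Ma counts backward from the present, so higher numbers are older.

Start ages (Ma): Siderian 2500, Calymmian 1600, Ediacaran 635, Permian 298.9, Triassic 251.902.
Ordered oldest to youngest: Siderian, Calymmian, Ediacaran, Permian, Triassic.
Span = 2500 − 201.4 = 2298.6 Myr.

Siderian, Calymmian, Ediacaran, Permian, Triassic; total span 2298.6 Myr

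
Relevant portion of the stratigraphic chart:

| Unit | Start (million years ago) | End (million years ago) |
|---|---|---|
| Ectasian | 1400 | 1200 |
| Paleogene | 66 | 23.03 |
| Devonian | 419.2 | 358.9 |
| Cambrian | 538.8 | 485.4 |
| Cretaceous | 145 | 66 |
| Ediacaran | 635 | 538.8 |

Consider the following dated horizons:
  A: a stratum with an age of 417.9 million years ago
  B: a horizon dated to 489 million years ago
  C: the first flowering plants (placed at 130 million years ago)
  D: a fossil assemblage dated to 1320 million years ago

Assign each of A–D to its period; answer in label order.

A: 417.9 Ma lies in 419.2–358.9 Ma, so Devonian.
B: 489 Ma lies in 538.8–485.4 Ma, so Cambrian.
C: 130 Ma lies in 145–66 Ma, so Cretaceous.
D: 1320 Ma lies in 1400–1200 Ma, so Ectasian.

A — Devonian; B — Cambrian; C — Cretaceous; D — Ectasian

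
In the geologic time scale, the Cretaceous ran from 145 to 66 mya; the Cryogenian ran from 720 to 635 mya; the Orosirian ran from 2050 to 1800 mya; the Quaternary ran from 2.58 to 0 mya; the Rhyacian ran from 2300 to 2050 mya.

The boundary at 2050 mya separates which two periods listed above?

Rhyacian and Orosirian

The Rhyacian ends at 2050 mya and the Orosirian begins at 2050 mya, so they share that boundary.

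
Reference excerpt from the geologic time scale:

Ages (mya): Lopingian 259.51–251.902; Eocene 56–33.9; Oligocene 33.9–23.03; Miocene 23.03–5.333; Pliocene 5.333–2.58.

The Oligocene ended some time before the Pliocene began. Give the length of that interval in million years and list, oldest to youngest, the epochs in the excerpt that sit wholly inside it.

17.697 million years; Miocene

The Oligocene closes at 23.03 Ma and the Pliocene opens at 5.333 Ma, so the interval is 23.03 − 5.333 = 17.697 Myr.
An epoch fits inside if it starts at or after 23.03 Ma and ends at or before 5.333 Ma; oldest first that gives Miocene.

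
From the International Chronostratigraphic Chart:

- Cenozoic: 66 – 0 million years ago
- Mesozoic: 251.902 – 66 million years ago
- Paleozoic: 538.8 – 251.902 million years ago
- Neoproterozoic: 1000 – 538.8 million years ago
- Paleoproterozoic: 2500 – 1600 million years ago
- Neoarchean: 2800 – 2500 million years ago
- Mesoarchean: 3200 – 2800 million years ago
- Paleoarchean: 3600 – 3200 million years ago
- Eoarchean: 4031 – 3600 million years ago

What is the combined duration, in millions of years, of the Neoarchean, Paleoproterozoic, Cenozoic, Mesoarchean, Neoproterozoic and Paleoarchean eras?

Each duration: Neoarchean = 300; Paleoproterozoic = 900; Cenozoic = 66; Mesoarchean = 400; Neoproterozoic = 461.2; Paleoarchean = 400.
Sum: 300 + 900 + 66 + 400 + 461.2 + 400 = 2527.2 Myr.

2527.2 million years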